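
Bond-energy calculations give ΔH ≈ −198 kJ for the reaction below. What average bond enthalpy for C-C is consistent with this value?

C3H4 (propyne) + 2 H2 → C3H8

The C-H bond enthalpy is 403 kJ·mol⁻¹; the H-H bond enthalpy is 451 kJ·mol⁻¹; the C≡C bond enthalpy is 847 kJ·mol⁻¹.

D(C-C) ≈ 335 kJ/mol

Let D be the C-C bond energy.
Σ(broken) = 1×847 + 1×D + 4×403 + 2×451 = 3361 + D
Σ(formed) = 2×D + 8×403 = 3224 + 2D
ΔH = Σ(broken) − Σ(formed) = (3361 + D) − (3224 + 2D) = +137 − D
Setting this equal to −198 kJ gives D = 335 kJ/mol.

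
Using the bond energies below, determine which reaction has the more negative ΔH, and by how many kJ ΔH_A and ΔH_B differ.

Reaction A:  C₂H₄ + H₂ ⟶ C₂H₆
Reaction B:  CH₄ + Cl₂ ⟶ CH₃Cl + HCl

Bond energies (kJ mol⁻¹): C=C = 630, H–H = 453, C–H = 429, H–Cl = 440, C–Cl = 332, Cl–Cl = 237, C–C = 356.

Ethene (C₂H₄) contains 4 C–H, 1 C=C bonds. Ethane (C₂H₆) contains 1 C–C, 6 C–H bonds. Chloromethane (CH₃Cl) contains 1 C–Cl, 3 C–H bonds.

Reaction A, by 25 kJ

Reaction A:
  Bonds broken (reactants):
    C–H: 4 × 429 = 1716
    C=C: 1 × 630 = 630
    H–H: 1 × 453 = 453
    Σ(broken) = 2799 kJ
  Bonds formed (products):
    C–C: 1 × 356 = 356
    C–H: 6 × 429 = 2574
    Σ(formed) = 2930 kJ
  ΔH_A = 2799 − 2930 = −131 kJ
Reaction B:
  Bonds broken (reactants):
    C–H: 4 × 429 = 1716
    Cl–Cl: 1 × 237 = 237
    Σ(broken) = 1953 kJ
  Bonds formed (products):
    C–Cl: 1 × 332 = 332
    C–H: 3 × 429 = 1287
    H–Cl: 1 × 440 = 440
    Σ(formed) = 2059 kJ
  ΔH_B = 1953 − 2059 = −106 kJ
ΔH_A − ΔH_B = −25 kJ, so reaction A has the more negative ΔH; |ΔH_A − ΔH_B| = 25 kJ.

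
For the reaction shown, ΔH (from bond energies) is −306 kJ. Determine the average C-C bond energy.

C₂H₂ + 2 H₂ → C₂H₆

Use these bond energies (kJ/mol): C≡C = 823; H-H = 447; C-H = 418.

D(C-C) ≈ 351 kJ/mol

Let D be the C-C bond energy.
Σ(broken) = 1×823 + 2×418 + 2×447 = 2553
Σ(formed) = 1×D + 6×418 = 2508 + D
ΔH = Σ(broken) − Σ(formed) = (2553) − (2508 + D) = +45 − D
Setting this equal to −306 kJ gives D = 351 kJ/mol.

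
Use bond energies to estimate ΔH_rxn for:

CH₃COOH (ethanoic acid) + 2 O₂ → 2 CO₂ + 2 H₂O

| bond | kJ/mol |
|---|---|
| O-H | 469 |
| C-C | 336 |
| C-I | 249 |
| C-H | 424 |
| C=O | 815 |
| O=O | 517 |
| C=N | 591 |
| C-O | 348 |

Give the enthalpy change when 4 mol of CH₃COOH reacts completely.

Bonds broken (reactants):
  C-C: 1 × 336 = 336
  C-H: 3 × 424 = 1272
  C-O: 1 × 348 = 348
  C=O: 1 × 815 = 815
  O-H: 1 × 469 = 469
  O=O: 2 × 517 = 1034
  Σ(broken) = 4274 kJ
Bonds formed (products):
  C=O: 4 × 815 = 3260
  O-H: 4 × 469 = 1876
  Σ(formed) = 5136 kJ
ΔH = Σ(broken) − Σ(formed) = 4274 − 5136 = −862 kJ
For 4× the reaction as written: 4 × (−862) = −3448 kJ

ΔH = −3448 kJ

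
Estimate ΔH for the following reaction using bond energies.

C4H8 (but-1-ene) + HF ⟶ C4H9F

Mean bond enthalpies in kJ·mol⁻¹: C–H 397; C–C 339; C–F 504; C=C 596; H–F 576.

Bonds broken (reactants):
  C–C: 2 × 339 = 678
  C–H: 8 × 397 = 3176
  C=C: 1 × 596 = 596
  H–F: 1 × 576 = 576
  Σ(broken) = 5026 kJ
Bonds formed (products):
  C–C: 3 × 339 = 1017
  C–F: 1 × 504 = 504
  C–H: 9 × 397 = 3573
  Σ(formed) = 5094 kJ
ΔH = Σ(broken) − Σ(formed) = 5026 − 5094 = −68 kJ

ΔH ≈ −68 kJ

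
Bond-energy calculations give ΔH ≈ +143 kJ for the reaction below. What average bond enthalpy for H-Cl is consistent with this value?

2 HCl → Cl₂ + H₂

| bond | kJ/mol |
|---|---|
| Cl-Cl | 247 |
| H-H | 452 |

D(H-Cl) ≈ 421 kJ/mol

Let D be the H-Cl bond energy.
Σ(broken) = 2×D = 2D
Σ(formed) = 1×247 + 1×452 = 699
ΔH = Σ(broken) − Σ(formed) = (2D) − (699) = −699 + 2D
Setting this equal to +143 kJ gives 2D = 842, so D = 421 kJ/mol.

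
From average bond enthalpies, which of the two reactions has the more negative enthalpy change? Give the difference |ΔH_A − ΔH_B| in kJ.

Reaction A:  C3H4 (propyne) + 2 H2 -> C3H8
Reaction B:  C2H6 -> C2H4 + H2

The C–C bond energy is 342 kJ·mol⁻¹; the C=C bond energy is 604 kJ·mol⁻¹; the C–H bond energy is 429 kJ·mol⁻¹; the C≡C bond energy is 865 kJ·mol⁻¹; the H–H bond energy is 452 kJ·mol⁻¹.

Reaction A:
  Bonds broken (reactants):
    C≡C: 1 × 865 = 865
    C–C: 1 × 342 = 342
    C–H: 4 × 429 = 1716
    H–H: 2 × 452 = 904
    Σ(broken) = 3827 kJ
  Bonds formed (products):
    C–C: 2 × 342 = 684
    C–H: 8 × 429 = 3432
    Σ(formed) = 4116 kJ
  ΔH_A = 3827 − 4116 = −289 kJ
Reaction B:
  Bonds broken (reactants):
    C–C: 1 × 342 = 342
    C–H: 6 × 429 = 2574
    Σ(broken) = 2916 kJ
  Bonds formed (products):
    C–H: 4 × 429 = 1716
    C=C: 1 × 604 = 604
    H–H: 1 × 452 = 452
    Σ(formed) = 2772 kJ
  ΔH_B = 2916 − 2772 = +144 kJ
ΔH_A − ΔH_B = −433 kJ, so reaction A has the more negative ΔH; |ΔH_A − ΔH_B| = 433 kJ.

Reaction A, by 433 kJ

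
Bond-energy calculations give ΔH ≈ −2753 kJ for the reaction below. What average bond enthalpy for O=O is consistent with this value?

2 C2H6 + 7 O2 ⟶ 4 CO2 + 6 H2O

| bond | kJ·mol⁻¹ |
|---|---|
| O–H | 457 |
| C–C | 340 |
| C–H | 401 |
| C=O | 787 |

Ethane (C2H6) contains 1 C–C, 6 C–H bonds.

D(O=O) ≈ 505 kJ/mol

Let D be the O=O bond energy.
Σ(broken) = 2×340 + 12×401 + 7×D = 5492 + 7D
Σ(formed) = 8×787 + 12×457 = 11780
ΔH = Σ(broken) − Σ(formed) = (5492 + 7D) − (11780) = −6288 + 7D
Setting this equal to −2753 kJ gives 7D = 3535, so D = 505 kJ/mol.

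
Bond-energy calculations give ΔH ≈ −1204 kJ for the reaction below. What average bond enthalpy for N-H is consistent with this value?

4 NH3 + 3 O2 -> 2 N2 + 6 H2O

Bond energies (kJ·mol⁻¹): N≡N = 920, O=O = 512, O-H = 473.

D(N-H) ≈ 398 kJ/mol

Let D be the N-H bond energy.
Σ(broken) = 12×D + 3×512 = 1536 + 12D
Σ(formed) = 2×920 + 12×473 = 7516
ΔH = Σ(broken) − Σ(formed) = (1536 + 12D) − (7516) = −5980 + 12D
Setting this equal to −1204 kJ gives 12D = 4776, so D = 398 kJ/mol.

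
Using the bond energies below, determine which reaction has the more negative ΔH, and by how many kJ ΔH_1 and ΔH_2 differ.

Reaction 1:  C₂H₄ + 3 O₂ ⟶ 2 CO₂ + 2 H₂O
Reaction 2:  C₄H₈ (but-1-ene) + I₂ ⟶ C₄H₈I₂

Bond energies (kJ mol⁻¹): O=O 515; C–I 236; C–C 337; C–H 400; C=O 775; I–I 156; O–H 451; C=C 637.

Reaction 1, by 1106 kJ

Reaction 1:
  Bonds broken (reactants):
    C–H: 4 × 400 = 1600
    C=C: 1 × 637 = 637
    O=O: 3 × 515 = 1545
    Σ(broken) = 3782 kJ
  Bonds formed (products):
    C=O: 4 × 775 = 3100
    O–H: 4 × 451 = 1804
    Σ(formed) = 4904 kJ
  ΔH_1 = 3782 − 4904 = −1122 kJ
Reaction 2:
  Bonds broken (reactants):
    C–C: 2 × 337 = 674
    C–H: 8 × 400 = 3200
    C=C: 1 × 637 = 637
    I–I: 1 × 156 = 156
    Σ(broken) = 4667 kJ
  Bonds formed (products):
    C–C: 3 × 337 = 1011
    C–H: 8 × 400 = 3200
    C–I: 2 × 236 = 472
    Σ(formed) = 4683 kJ
  ΔH_2 = 4667 − 4683 = −16 kJ
ΔH_1 − ΔH_2 = −1106 kJ, so reaction 1 has the more negative ΔH; |ΔH_1 − ΔH_2| = 1106 kJ.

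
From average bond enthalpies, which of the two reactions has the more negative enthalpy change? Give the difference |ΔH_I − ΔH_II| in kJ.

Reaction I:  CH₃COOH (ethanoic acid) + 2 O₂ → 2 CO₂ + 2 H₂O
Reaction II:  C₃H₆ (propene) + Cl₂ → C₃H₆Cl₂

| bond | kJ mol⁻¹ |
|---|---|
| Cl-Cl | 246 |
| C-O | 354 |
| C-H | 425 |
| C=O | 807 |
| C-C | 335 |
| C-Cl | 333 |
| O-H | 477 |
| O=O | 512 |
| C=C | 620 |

Reaction I, by 729 kJ

Reaction I:
  Bonds broken (reactants):
    C-C: 1 × 335 = 335
    C-H: 3 × 425 = 1275
    C-O: 1 × 354 = 354
    C=O: 1 × 807 = 807
    O-H: 1 × 477 = 477
    O=O: 2 × 512 = 1024
    Σ(broken) = 4272 kJ
  Bonds formed (products):
    C=O: 4 × 807 = 3228
    O-H: 4 × 477 = 1908
    Σ(formed) = 5136 kJ
  ΔH_I = 4272 − 5136 = −864 kJ
Reaction II:
  Bonds broken (reactants):
    C-C: 1 × 335 = 335
    C-H: 6 × 425 = 2550
    C=C: 1 × 620 = 620
    Cl-Cl: 1 × 246 = 246
    Σ(broken) = 3751 kJ
  Bonds formed (products):
    C-C: 2 × 335 = 670
    C-Cl: 2 × 333 = 666
    C-H: 6 × 425 = 2550
    Σ(formed) = 3886 kJ
  ΔH_II = 3751 − 3886 = −135 kJ
ΔH_I − ΔH_II = −729 kJ, so reaction I has the more negative ΔH; |ΔH_I − ΔH_II| = 729 kJ.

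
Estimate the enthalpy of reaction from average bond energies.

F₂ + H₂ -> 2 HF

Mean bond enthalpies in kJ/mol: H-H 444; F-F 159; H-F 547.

ΔH ≈ −491 kJ

Bonds broken (reactants):
  F-F: 1 × 159 = 159
  H-H: 1 × 444 = 444
  Σ(broken) = 603 kJ
Bonds formed (products):
  H-F: 2 × 547 = 1094
  Σ(formed) = 1094 kJ
ΔH = Σ(broken) − Σ(formed) = 603 − 1094 = −491 kJ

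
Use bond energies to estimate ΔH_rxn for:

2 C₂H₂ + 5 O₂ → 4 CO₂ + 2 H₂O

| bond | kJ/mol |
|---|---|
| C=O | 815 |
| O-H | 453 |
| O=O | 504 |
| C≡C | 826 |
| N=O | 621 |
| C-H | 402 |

Bonds broken (reactants):
  C≡C: 2 × 826 = 1652
  C-H: 4 × 402 = 1608
  O=O: 5 × 504 = 2520
  Σ(broken) = 5780 kJ
Bonds formed (products):
  C=O: 8 × 815 = 6520
  O-H: 4 × 453 = 1812
  Σ(formed) = 8332 kJ
ΔH = Σ(broken) − Σ(formed) = 5780 − 8332 = −2552 kJ

ΔH ≈ −2552 kJ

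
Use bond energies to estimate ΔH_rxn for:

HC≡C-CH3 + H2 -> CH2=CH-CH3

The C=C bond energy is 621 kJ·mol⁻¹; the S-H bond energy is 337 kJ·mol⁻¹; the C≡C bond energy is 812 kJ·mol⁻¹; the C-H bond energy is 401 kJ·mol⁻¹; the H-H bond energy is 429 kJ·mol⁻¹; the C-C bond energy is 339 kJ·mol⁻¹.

Bonds broken (reactants):
  C≡C: 1 × 812 = 812
  C-C: 1 × 339 = 339
  C-H: 4 × 401 = 1604
  H-H: 1 × 429 = 429
  Σ(broken) = 3184 kJ
Bonds formed (products):
  C-C: 1 × 339 = 339
  C-H: 6 × 401 = 2406
  C=C: 1 × 621 = 621
  Σ(formed) = 3366 kJ
ΔH = Σ(broken) − Σ(formed) = 3184 − 3366 = −182 kJ

ΔH ≈ −182 kJ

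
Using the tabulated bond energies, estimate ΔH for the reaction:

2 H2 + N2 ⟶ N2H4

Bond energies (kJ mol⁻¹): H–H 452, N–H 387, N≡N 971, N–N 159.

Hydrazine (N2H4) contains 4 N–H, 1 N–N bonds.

Bonds broken (reactants):
  H–H: 2 × 452 = 904
  N≡N: 1 × 971 = 971
  Σ(broken) = 1875 kJ
Bonds formed (products):
  N–H: 4 × 387 = 1548
  N–N: 1 × 159 = 159
  Σ(formed) = 1707 kJ
ΔH = Σ(broken) − Σ(formed) = 1875 − 1707 = +168 kJ

ΔH ≈ +168 kJ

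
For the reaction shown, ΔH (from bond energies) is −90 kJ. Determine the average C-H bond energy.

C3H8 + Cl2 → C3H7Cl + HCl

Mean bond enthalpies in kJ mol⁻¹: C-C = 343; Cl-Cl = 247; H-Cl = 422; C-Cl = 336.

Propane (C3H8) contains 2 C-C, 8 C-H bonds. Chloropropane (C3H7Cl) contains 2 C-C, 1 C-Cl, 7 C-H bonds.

D(C-H) ≈ 421 kJ/mol

Let D be the C-H bond energy.
Σ(broken) = 2×343 + 8×D + 1×247 = 933 + 8D
Σ(formed) = 2×343 + 1×336 + 7×D + 1×422 = 1444 + 7D
ΔH = Σ(broken) − Σ(formed) = (933 + 8D) − (1444 + 7D) = −511 + D
Setting this equal to −90 kJ gives D = 421 kJ/mol.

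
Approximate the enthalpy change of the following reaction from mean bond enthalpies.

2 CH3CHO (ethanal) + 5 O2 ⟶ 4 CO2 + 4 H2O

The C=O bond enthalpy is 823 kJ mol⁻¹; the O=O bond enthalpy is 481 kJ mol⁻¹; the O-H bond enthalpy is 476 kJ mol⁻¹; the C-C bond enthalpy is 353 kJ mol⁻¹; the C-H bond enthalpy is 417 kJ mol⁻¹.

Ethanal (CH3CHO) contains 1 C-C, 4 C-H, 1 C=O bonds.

ΔH ≈ −2299 kJ

Bonds broken (reactants):
  C-C: 2 × 353 = 706
  C-H: 8 × 417 = 3336
  C=O: 2 × 823 = 1646
  O=O: 5 × 481 = 2405
  Σ(broken) = 8093 kJ
Bonds formed (products):
  C=O: 8 × 823 = 6584
  O-H: 8 × 476 = 3808
  Σ(formed) = 10392 kJ
ΔH = Σ(broken) − Σ(formed) = 8093 − 10392 = −2299 kJ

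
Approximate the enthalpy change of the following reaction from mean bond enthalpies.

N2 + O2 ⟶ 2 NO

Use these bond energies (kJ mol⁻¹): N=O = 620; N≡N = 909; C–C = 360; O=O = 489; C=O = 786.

ΔH ≈ +158 kJ

Bonds broken (reactants):
  N≡N: 1 × 909 = 909
  O=O: 1 × 489 = 489
  Σ(broken) = 1398 kJ
Bonds formed (products):
  N=O: 2 × 620 = 1240
  Σ(formed) = 1240 kJ
ΔH = Σ(broken) − Σ(formed) = 1398 − 1240 = +158 kJ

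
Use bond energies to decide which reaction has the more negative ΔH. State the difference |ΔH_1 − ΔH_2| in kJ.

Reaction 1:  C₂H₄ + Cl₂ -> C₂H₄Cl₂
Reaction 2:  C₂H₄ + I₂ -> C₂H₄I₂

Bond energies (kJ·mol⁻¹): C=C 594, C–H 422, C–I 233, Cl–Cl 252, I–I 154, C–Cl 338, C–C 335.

Reaction 1:
  Bonds broken (reactants):
    C–H: 4 × 422 = 1688
    C=C: 1 × 594 = 594
    Cl–Cl: 1 × 252 = 252
    Σ(broken) = 2534 kJ
  Bonds formed (products):
    C–C: 1 × 335 = 335
    C–Cl: 2 × 338 = 676
    C–H: 4 × 422 = 1688
    Σ(formed) = 2699 kJ
  ΔH_1 = 2534 − 2699 = −165 kJ
Reaction 2:
  Bonds broken (reactants):
    C–H: 4 × 422 = 1688
    C=C: 1 × 594 = 594
    I–I: 1 × 154 = 154
    Σ(broken) = 2436 kJ
  Bonds formed (products):
    C–C: 1 × 335 = 335
    C–H: 4 × 422 = 1688
    C–I: 2 × 233 = 466
    Σ(formed) = 2489 kJ
  ΔH_2 = 2436 − 2489 = −53 kJ
ΔH_1 − ΔH_2 = −112 kJ, so reaction 1 has the more negative ΔH; |ΔH_1 − ΔH_2| = 112 kJ.

Reaction 1, by 112 kJ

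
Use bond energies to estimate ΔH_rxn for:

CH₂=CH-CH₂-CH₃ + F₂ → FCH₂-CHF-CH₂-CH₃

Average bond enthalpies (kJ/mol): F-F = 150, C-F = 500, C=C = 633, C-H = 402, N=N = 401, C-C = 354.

ΔH ≈ −571 kJ

Bonds broken (reactants):
  C-C: 2 × 354 = 708
  C-H: 8 × 402 = 3216
  C=C: 1 × 633 = 633
  F-F: 1 × 150 = 150
  Σ(broken) = 4707 kJ
Bonds formed (products):
  C-C: 3 × 354 = 1062
  C-F: 2 × 500 = 1000
  C-H: 8 × 402 = 3216
  Σ(formed) = 5278 kJ
ΔH = Σ(broken) − Σ(formed) = 4707 − 5278 = −571 kJ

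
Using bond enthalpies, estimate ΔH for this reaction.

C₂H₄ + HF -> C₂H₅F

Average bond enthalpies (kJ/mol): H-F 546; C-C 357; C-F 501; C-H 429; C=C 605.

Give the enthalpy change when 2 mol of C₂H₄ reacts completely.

Bonds broken (reactants):
  C-H: 4 × 429 = 1716
  C=C: 1 × 605 = 605
  H-F: 1 × 546 = 546
  Σ(broken) = 2867 kJ
Bonds formed (products):
  C-C: 1 × 357 = 357
  C-F: 1 × 501 = 501
  C-H: 5 × 429 = 2145
  Σ(formed) = 3003 kJ
ΔH = Σ(broken) − Σ(formed) = 2867 − 3003 = −136 kJ
For 2× the reaction as written: 2 × (−136) = −272 kJ

ΔH = −272 kJ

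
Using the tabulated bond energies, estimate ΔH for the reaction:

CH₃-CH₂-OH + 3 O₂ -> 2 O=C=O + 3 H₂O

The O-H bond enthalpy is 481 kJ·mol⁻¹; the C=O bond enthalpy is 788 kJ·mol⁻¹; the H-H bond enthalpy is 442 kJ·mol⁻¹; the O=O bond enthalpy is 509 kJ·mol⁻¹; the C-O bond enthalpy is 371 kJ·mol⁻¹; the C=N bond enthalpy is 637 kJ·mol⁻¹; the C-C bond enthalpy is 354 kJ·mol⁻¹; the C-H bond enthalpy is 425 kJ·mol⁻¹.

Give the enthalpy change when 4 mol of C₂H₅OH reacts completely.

Bonds broken (reactants):
  C-C: 1 × 354 = 354
  C-H: 5 × 425 = 2125
  C-O: 1 × 371 = 371
  O-H: 1 × 481 = 481
  O=O: 3 × 509 = 1527
  Σ(broken) = 4858 kJ
Bonds formed (products):
  C=O: 4 × 788 = 3152
  O-H: 6 × 481 = 2886
  Σ(formed) = 6038 kJ
ΔH = Σ(broken) − Σ(formed) = 4858 − 6038 = −1180 kJ
For 4× the reaction as written: 4 × (−1180) = −4720 kJ

ΔH = −4720 kJ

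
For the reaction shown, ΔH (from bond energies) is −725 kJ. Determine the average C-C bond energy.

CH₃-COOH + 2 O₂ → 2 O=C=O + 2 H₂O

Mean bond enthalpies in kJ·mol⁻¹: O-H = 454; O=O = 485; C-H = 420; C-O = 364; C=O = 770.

Let D be the C-C bond energy.
Σ(broken) = 1×D + 3×420 + 1×364 + 1×770 + 1×454 + 2×485 = 3818 + D
Σ(formed) = 4×770 + 4×454 = 4896
ΔH = Σ(broken) − Σ(formed) = (3818 + D) − (4896) = −1078 + D
Setting this equal to −725 kJ gives D = 353 kJ/mol.

D(C-C) ≈ 353 kJ/mol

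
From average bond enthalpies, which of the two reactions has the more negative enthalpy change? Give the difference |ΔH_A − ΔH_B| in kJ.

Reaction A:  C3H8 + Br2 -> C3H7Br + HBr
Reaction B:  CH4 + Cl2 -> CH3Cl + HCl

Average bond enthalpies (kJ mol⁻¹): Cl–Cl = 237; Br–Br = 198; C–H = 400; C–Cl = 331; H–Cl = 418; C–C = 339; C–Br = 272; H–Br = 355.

Reaction A:
  Bonds broken (reactants):
    Br–Br: 1 × 198 = 198
    C–C: 2 × 339 = 678
    C–H: 8 × 400 = 3200
    Σ(broken) = 4076 kJ
  Bonds formed (products):
    C–Br: 1 × 272 = 272
    C–C: 2 × 339 = 678
    C–H: 7 × 400 = 2800
    H–Br: 1 × 355 = 355
    Σ(formed) = 4105 kJ
  ΔH_A = 4076 − 4105 = −29 kJ
Reaction B:
  Bonds broken (reactants):
    C–H: 4 × 400 = 1600
    Cl–Cl: 1 × 237 = 237
    Σ(broken) = 1837 kJ
  Bonds formed (products):
    C–Cl: 1 × 331 = 331
    C–H: 3 × 400 = 1200
    H–Cl: 1 × 418 = 418
    Σ(formed) = 1949 kJ
  ΔH_B = 1837 − 1949 = −112 kJ
ΔH_A − ΔH_B = +83 kJ, so reaction B has the more negative ΔH; |ΔH_A − ΔH_B| = 83 kJ.

Reaction B, by 83 kJ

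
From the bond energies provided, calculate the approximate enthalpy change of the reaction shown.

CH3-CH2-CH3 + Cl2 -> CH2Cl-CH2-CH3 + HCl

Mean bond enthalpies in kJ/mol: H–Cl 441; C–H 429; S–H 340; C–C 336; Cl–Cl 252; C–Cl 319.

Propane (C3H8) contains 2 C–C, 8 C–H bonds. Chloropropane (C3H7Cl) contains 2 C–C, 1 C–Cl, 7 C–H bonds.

ΔH ≈ −79 kJ

Bonds broken (reactants):
  C–C: 2 × 336 = 672
  C–H: 8 × 429 = 3432
  Cl–Cl: 1 × 252 = 252
  Σ(broken) = 4356 kJ
Bonds formed (products):
  C–C: 2 × 336 = 672
  C–Cl: 1 × 319 = 319
  C–H: 7 × 429 = 3003
  H–Cl: 1 × 441 = 441
  Σ(formed) = 4435 kJ
ΔH = Σ(broken) − Σ(formed) = 4356 − 4435 = −79 kJ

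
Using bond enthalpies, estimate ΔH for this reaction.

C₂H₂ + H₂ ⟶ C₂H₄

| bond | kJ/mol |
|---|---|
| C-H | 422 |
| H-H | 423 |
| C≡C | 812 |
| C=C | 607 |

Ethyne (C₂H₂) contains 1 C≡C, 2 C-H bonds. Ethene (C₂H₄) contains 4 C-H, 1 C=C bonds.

ΔH ≈ −216 kJ

Bonds broken (reactants):
  C≡C: 1 × 812 = 812
  C-H: 2 × 422 = 844
  H-H: 1 × 423 = 423
  Σ(broken) = 2079 kJ
Bonds formed (products):
  C-H: 4 × 422 = 1688
  C=C: 1 × 607 = 607
  Σ(formed) = 2295 kJ
ΔH = Σ(broken) − Σ(formed) = 2079 − 2295 = −216 kJ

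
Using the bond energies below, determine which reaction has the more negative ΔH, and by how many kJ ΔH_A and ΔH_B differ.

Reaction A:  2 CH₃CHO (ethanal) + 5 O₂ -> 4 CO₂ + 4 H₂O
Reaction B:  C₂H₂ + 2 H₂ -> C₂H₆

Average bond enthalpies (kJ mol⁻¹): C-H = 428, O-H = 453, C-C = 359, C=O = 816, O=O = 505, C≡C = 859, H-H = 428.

Reaction A, by 1497 kJ

Reaction A:
  Bonds broken (reactants):
    C-C: 2 × 359 = 718
    C-H: 8 × 428 = 3424
    C=O: 2 × 816 = 1632
    O=O: 5 × 505 = 2525
    Σ(broken) = 8299 kJ
  Bonds formed (products):
    C=O: 8 × 816 = 6528
    O-H: 8 × 453 = 3624
    Σ(formed) = 10152 kJ
  ΔH_A = 8299 − 10152 = −1853 kJ
Reaction B:
  Bonds broken (reactants):
    C≡C: 1 × 859 = 859
    C-H: 2 × 428 = 856
    H-H: 2 × 428 = 856
    Σ(broken) = 2571 kJ
  Bonds formed (products):
    C-C: 1 × 359 = 359
    C-H: 6 × 428 = 2568
    Σ(formed) = 2927 kJ
  ΔH_B = 2571 − 2927 = −356 kJ
ΔH_A − ΔH_B = −1497 kJ, so reaction A has the more negative ΔH; |ΔH_A − ΔH_B| = 1497 kJ.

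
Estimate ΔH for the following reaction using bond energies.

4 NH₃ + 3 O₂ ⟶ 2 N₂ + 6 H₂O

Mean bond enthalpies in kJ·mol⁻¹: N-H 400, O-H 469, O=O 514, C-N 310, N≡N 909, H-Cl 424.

ΔH ≈ −1104 kJ

Bonds broken (reactants):
  N-H: 12 × 400 = 4800
  O=O: 3 × 514 = 1542
  Σ(broken) = 6342 kJ
Bonds formed (products):
  N≡N: 2 × 909 = 1818
  O-H: 12 × 469 = 5628
  Σ(formed) = 7446 kJ
ΔH = Σ(broken) − Σ(formed) = 6342 − 7446 = −1104 kJ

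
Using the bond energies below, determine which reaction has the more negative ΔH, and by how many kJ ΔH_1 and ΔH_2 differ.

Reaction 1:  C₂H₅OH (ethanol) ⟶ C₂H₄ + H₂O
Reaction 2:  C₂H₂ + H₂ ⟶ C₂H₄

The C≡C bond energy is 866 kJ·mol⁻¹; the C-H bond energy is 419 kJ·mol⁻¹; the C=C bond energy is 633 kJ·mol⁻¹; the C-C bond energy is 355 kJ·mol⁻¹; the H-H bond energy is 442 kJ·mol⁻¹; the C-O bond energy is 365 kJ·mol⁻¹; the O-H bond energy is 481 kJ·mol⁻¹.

Reaction 1:
  Bonds broken (reactants):
    C-C: 1 × 355 = 355
    C-H: 5 × 419 = 2095
    C-O: 1 × 365 = 365
    O-H: 1 × 481 = 481
    Σ(broken) = 3296 kJ
  Bonds formed (products):
    C-H: 4 × 419 = 1676
    C=C: 1 × 633 = 633
    O-H: 2 × 481 = 962
    Σ(formed) = 3271 kJ
  ΔH_1 = 3296 − 3271 = +25 kJ
Reaction 2:
  Bonds broken (reactants):
    C≡C: 1 × 866 = 866
    C-H: 2 × 419 = 838
    H-H: 1 × 442 = 442
    Σ(broken) = 2146 kJ
  Bonds formed (products):
    C-H: 4 × 419 = 1676
    C=C: 1 × 633 = 633
    Σ(formed) = 2309 kJ
  ΔH_2 = 2146 − 2309 = −163 kJ
ΔH_1 − ΔH_2 = +188 kJ, so reaction 2 has the more negative ΔH; |ΔH_1 − ΔH_2| = 188 kJ.

Reaction 2, by 188 kJ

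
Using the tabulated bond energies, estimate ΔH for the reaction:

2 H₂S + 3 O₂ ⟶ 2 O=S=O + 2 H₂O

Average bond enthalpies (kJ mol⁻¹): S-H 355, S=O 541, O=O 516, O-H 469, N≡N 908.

ΔH ≈ −1072 kJ

Bonds broken (reactants):
  O=O: 3 × 516 = 1548
  S-H: 4 × 355 = 1420
  Σ(broken) = 2968 kJ
Bonds formed (products):
  O-H: 4 × 469 = 1876
  S=O: 4 × 541 = 2164
  Σ(formed) = 4040 kJ
ΔH = Σ(broken) − Σ(formed) = 2968 − 4040 = −1072 kJ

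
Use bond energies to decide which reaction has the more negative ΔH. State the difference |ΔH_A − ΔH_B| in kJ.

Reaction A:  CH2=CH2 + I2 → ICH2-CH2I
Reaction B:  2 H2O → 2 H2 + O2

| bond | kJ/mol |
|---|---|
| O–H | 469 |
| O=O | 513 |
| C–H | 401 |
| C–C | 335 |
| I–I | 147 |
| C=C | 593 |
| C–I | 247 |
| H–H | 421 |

Reaction A, by 610 kJ

Reaction A:
  Bonds broken (reactants):
    C–H: 4 × 401 = 1604
    C=C: 1 × 593 = 593
    I–I: 1 × 147 = 147
    Σ(broken) = 2344 kJ
  Bonds formed (products):
    C–C: 1 × 335 = 335
    C–H: 4 × 401 = 1604
    C–I: 2 × 247 = 494
    Σ(formed) = 2433 kJ
  ΔH_A = 2344 − 2433 = −89 kJ
Reaction B:
  Bonds broken (reactants):
    O–H: 4 × 469 = 1876
    Σ(broken) = 1876 kJ
  Bonds formed (products):
    H–H: 2 × 421 = 842
    O=O: 1 × 513 = 513
    Σ(formed) = 1355 kJ
  ΔH_B = 1876 − 1355 = +521 kJ
ΔH_A − ΔH_B = −610 kJ, so reaction A has the more negative ΔH; |ΔH_A − ΔH_B| = 610 kJ.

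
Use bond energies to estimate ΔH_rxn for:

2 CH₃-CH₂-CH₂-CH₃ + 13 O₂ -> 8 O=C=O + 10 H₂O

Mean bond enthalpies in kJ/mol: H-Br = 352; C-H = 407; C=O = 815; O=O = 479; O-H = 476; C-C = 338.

ΔH ≈ −6165 kJ

Bonds broken (reactants):
  C-C: 6 × 338 = 2028
  C-H: 20 × 407 = 8140
  O=O: 13 × 479 = 6227
  Σ(broken) = 16395 kJ
Bonds formed (products):
  C=O: 16 × 815 = 13040
  O-H: 20 × 476 = 9520
  Σ(formed) = 22560 kJ
ΔH = Σ(broken) − Σ(formed) = 16395 − 22560 = −6165 kJ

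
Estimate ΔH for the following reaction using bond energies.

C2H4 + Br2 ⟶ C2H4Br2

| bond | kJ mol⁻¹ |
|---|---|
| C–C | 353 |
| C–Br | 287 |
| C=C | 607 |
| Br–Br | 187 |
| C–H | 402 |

Bonds broken (reactants):
  Br–Br: 1 × 187 = 187
  C–H: 4 × 402 = 1608
  C=C: 1 × 607 = 607
  Σ(broken) = 2402 kJ
Bonds formed (products):
  C–Br: 2 × 287 = 574
  C–C: 1 × 353 = 353
  C–H: 4 × 402 = 1608
  Σ(formed) = 2535 kJ
ΔH = Σ(broken) − Σ(formed) = 2402 − 2535 = −133 kJ

ΔH ≈ −133 kJ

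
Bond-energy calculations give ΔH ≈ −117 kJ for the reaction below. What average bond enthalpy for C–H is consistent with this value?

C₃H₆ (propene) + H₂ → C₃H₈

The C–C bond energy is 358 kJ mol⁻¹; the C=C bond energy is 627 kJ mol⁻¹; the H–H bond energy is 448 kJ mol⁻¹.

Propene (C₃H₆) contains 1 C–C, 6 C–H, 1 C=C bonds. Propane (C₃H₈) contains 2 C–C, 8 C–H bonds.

D(C–H) ≈ 417 kJ/mol

Let D be the C–H bond energy.
Σ(broken) = 1×358 + 6×D + 1×627 + 1×448 = 1433 + 6D
Σ(formed) = 2×358 + 8×D = 716 + 8D
ΔH = Σ(broken) − Σ(formed) = (1433 + 6D) − (716 + 8D) = +717 − 2D
Setting this equal to −117 kJ gives 2D = 834, so D = 417 kJ/mol.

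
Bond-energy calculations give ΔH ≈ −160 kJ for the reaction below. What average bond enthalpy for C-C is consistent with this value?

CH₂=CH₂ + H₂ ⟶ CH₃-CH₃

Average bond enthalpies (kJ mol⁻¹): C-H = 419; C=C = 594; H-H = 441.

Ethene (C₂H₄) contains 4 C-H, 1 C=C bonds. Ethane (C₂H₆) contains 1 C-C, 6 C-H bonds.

Let D be the C-C bond energy.
Σ(broken) = 4×419 + 1×594 + 1×441 = 2711
Σ(formed) = 1×D + 6×419 = 2514 + D
ΔH = Σ(broken) − Σ(formed) = (2711) − (2514 + D) = +197 − D
Setting this equal to −160 kJ gives D = 357 kJ/mol.

D(C-C) ≈ 357 kJ/mol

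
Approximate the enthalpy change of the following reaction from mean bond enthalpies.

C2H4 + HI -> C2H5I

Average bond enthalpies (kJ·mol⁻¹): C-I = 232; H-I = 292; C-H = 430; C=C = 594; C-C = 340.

Bonds broken (reactants):
  C-H: 4 × 430 = 1720
  C=C: 1 × 594 = 594
  H-I: 1 × 292 = 292
  Σ(broken) = 2606 kJ
Bonds formed (products):
  C-C: 1 × 340 = 340
  C-H: 5 × 430 = 2150
  C-I: 1 × 232 = 232
  Σ(formed) = 2722 kJ
ΔH = Σ(broken) − Σ(formed) = 2606 − 2722 = −116 kJ

ΔH ≈ −116 kJ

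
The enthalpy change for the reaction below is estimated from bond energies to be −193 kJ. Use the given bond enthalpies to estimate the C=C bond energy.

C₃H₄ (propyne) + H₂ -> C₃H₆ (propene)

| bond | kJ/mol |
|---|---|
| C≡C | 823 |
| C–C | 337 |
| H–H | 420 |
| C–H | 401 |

Let D be the C=C bond energy.
Σ(broken) = 1×823 + 1×337 + 4×401 + 1×420 = 3184
Σ(formed) = 1×337 + 6×401 + 1×D = 2743 + D
ΔH = Σ(broken) − Σ(formed) = (3184) − (2743 + D) = +441 − D
Setting this equal to −193 kJ gives D = 634 kJ/mol.

D(C=C) ≈ 634 kJ/mol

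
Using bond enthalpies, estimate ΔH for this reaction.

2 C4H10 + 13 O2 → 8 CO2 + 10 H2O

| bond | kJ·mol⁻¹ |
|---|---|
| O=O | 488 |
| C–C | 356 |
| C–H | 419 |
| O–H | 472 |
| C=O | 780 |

Bonds broken (reactants):
  C–C: 6 × 356 = 2136
  C–H: 20 × 419 = 8380
  O=O: 13 × 488 = 6344
  Σ(broken) = 16860 kJ
Bonds formed (products):
  C=O: 16 × 780 = 12480
  O–H: 20 × 472 = 9440
  Σ(formed) = 21920 kJ
ΔH = Σ(broken) − Σ(formed) = 16860 − 21920 = −5060 kJ

ΔH ≈ −5060 kJ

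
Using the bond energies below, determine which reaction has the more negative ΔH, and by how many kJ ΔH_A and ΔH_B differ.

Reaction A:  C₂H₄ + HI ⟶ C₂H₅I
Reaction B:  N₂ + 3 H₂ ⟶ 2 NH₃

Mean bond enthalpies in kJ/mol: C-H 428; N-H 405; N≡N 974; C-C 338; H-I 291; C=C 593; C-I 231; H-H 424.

Reaction A:
  Bonds broken (reactants):
    C-H: 4 × 428 = 1712
    C=C: 1 × 593 = 593
    H-I: 1 × 291 = 291
    Σ(broken) = 2596 kJ
  Bonds formed (products):
    C-C: 1 × 338 = 338
    C-H: 5 × 428 = 2140
    C-I: 1 × 231 = 231
    Σ(formed) = 2709 kJ
  ΔH_A = 2596 − 2709 = −113 kJ
Reaction B:
  Bonds broken (reactants):
    H-H: 3 × 424 = 1272
    N≡N: 1 × 974 = 974
    Σ(broken) = 2246 kJ
  Bonds formed (products):
    N-H: 6 × 405 = 2430
    Σ(formed) = 2430 kJ
  ΔH_B = 2246 − 2430 = −184 kJ
ΔH_A − ΔH_B = +71 kJ, so reaction B has the more negative ΔH; |ΔH_A − ΔH_B| = 71 kJ.

Reaction B, by 71 kJ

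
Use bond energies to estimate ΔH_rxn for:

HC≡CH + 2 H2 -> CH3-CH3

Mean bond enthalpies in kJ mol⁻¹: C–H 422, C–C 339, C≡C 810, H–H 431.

Bonds broken (reactants):
  C≡C: 1 × 810 = 810
  C–H: 2 × 422 = 844
  H–H: 2 × 431 = 862
  Σ(broken) = 2516 kJ
Bonds formed (products):
  C–C: 1 × 339 = 339
  C–H: 6 × 422 = 2532
  Σ(formed) = 2871 kJ
ΔH = Σ(broken) − Σ(formed) = 2516 − 2871 = −355 kJ

ΔH ≈ −355 kJ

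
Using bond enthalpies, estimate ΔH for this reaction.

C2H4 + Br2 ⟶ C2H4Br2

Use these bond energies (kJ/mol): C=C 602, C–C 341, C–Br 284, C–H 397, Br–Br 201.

Bonds broken (reactants):
  Br–Br: 1 × 201 = 201
  C–H: 4 × 397 = 1588
  C=C: 1 × 602 = 602
  Σ(broken) = 2391 kJ
Bonds formed (products):
  C–Br: 2 × 284 = 568
  C–C: 1 × 341 = 341
  C–H: 4 × 397 = 1588
  Σ(formed) = 2497 kJ
ΔH = Σ(broken) − Σ(formed) = 2391 − 2497 = −106 kJ

ΔH ≈ −106 kJ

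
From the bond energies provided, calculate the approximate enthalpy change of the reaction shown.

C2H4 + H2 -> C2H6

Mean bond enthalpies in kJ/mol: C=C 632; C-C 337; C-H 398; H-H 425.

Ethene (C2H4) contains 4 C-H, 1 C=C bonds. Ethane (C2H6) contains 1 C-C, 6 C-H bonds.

ΔH ≈ −76 kJ

Bonds broken (reactants):
  C-H: 4 × 398 = 1592
  C=C: 1 × 632 = 632
  H-H: 1 × 425 = 425
  Σ(broken) = 2649 kJ
Bonds formed (products):
  C-C: 1 × 337 = 337
  C-H: 6 × 398 = 2388
  Σ(formed) = 2725 kJ
ΔH = Σ(broken) − Σ(formed) = 2649 − 2725 = −76 kJ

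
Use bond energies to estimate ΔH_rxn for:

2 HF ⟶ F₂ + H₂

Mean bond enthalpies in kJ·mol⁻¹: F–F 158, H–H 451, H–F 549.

ΔH ≈ +489 kJ

Bonds broken (reactants):
  H–F: 2 × 549 = 1098
  Σ(broken) = 1098 kJ
Bonds formed (products):
  F–F: 1 × 158 = 158
  H–H: 1 × 451 = 451
  Σ(formed) = 609 kJ
ΔH = Σ(broken) − Σ(formed) = 1098 − 609 = +489 kJ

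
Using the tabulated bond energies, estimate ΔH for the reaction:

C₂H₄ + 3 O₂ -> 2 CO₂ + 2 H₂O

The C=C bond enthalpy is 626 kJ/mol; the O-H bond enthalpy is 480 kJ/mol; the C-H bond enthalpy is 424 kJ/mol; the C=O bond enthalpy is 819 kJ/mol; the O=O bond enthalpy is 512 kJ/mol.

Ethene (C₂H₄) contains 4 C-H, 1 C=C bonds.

Bonds broken (reactants):
  C-H: 4 × 424 = 1696
  C=C: 1 × 626 = 626
  O=O: 3 × 512 = 1536
  Σ(broken) = 3858 kJ
Bonds formed (products):
  C=O: 4 × 819 = 3276
  O-H: 4 × 480 = 1920
  Σ(formed) = 5196 kJ
ΔH = Σ(broken) − Σ(formed) = 3858 − 5196 = −1338 kJ

ΔH ≈ −1338 kJ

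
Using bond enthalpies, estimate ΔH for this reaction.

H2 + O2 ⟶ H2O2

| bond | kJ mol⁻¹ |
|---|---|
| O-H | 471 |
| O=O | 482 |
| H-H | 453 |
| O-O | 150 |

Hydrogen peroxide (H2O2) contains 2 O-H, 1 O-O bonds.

Bonds broken (reactants):
  H-H: 1 × 453 = 453
  O=O: 1 × 482 = 482
  Σ(broken) = 935 kJ
Bonds formed (products):
  O-H: 2 × 471 = 942
  O-O: 1 × 150 = 150
  Σ(formed) = 1092 kJ
ΔH = Σ(broken) − Σ(formed) = 935 − 1092 = −157 kJ

ΔH ≈ −157 kJ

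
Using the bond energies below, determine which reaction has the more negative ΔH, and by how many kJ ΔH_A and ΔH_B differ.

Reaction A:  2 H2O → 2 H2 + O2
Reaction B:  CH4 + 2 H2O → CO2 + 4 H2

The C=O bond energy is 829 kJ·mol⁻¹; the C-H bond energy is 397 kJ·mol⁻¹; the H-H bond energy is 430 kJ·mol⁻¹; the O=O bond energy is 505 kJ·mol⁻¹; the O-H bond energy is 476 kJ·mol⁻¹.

Reaction A:
  Bonds broken (reactants):
    O-H: 4 × 476 = 1904
    Σ(broken) = 1904 kJ
  Bonds formed (products):
    H-H: 2 × 430 = 860
    O=O: 1 × 505 = 505
    Σ(formed) = 1365 kJ
  ΔH_A = 1904 − 1365 = +539 kJ
Reaction B:
  Bonds broken (reactants):
    C-H: 4 × 397 = 1588
    O-H: 4 × 476 = 1904
    Σ(broken) = 3492 kJ
  Bonds formed (products):
    C=O: 2 × 829 = 1658
    H-H: 4 × 430 = 1720
    Σ(formed) = 3378 kJ
  ΔH_B = 3492 − 3378 = +114 kJ
ΔH_A − ΔH_B = +425 kJ, so reaction B has the more negative ΔH; |ΔH_A − ΔH_B| = 425 kJ.

Reaction B, by 425 kJ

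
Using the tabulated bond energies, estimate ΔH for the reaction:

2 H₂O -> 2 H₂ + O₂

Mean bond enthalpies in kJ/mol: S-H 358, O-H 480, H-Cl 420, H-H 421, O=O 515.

Bonds broken (reactants):
  O-H: 4 × 480 = 1920
  Σ(broken) = 1920 kJ
Bonds formed (products):
  H-H: 2 × 421 = 842
  O=O: 1 × 515 = 515
  Σ(formed) = 1357 kJ
ΔH = Σ(broken) − Σ(formed) = 1920 − 1357 = +563 kJ

ΔH ≈ +563 kJ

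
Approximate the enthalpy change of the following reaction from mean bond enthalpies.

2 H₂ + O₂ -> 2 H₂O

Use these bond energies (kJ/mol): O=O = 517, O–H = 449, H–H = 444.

Bonds broken (reactants):
  H–H: 2 × 444 = 888
  O=O: 1 × 517 = 517
  Σ(broken) = 1405 kJ
Bonds formed (products):
  O–H: 4 × 449 = 1796
  Σ(formed) = 1796 kJ
ΔH = Σ(broken) − Σ(formed) = 1405 − 1796 = −391 kJ

ΔH ≈ −391 kJ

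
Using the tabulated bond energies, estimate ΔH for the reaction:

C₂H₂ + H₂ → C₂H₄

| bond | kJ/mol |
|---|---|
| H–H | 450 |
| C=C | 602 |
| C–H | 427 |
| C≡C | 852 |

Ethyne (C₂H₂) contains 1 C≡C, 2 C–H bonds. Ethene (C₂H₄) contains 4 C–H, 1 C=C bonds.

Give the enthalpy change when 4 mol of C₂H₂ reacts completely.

ΔH = −616 kJ

Bonds broken (reactants):
  C≡C: 1 × 852 = 852
  C–H: 2 × 427 = 854
  H–H: 1 × 450 = 450
  Σ(broken) = 2156 kJ
Bonds formed (products):
  C–H: 4 × 427 = 1708
  C=C: 1 × 602 = 602
  Σ(formed) = 2310 kJ
ΔH = Σ(broken) − Σ(formed) = 2156 − 2310 = −154 kJ
For 4× the reaction as written: 4 × (−154) = −616 kJ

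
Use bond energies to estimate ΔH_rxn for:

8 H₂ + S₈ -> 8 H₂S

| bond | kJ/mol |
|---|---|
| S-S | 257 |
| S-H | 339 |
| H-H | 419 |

Bonds broken (reactants):
  H-H: 8 × 419 = 3352
  S-S: 8 × 257 = 2056
  Σ(broken) = 5408 kJ
Bonds formed (products):
  S-H: 16 × 339 = 5424
  Σ(formed) = 5424 kJ
ΔH = Σ(broken) − Σ(formed) = 5408 − 5424 = −16 kJ

ΔH ≈ −16 kJ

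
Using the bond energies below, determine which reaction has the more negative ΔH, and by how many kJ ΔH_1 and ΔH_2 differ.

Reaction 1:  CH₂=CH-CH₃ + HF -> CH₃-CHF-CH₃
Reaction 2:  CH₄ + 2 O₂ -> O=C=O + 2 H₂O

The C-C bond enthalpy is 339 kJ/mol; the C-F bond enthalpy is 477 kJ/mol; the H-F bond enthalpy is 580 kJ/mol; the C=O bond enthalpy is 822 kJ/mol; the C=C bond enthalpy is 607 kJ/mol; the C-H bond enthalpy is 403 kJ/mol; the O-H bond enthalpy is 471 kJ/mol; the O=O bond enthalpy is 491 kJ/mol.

Reaction 2, by 902 kJ

Reaction 1:
  Bonds broken (reactants):
    C-C: 1 × 339 = 339
    C-H: 6 × 403 = 2418
    C=C: 1 × 607 = 607
    H-F: 1 × 580 = 580
    Σ(broken) = 3944 kJ
  Bonds formed (products):
    C-C: 2 × 339 = 678
    C-F: 1 × 477 = 477
    C-H: 7 × 403 = 2821
    Σ(formed) = 3976 kJ
  ΔH_1 = 3944 − 3976 = −32 kJ
Reaction 2:
  Bonds broken (reactants):
    C-H: 4 × 403 = 1612
    O=O: 2 × 491 = 982
    Σ(broken) = 2594 kJ
  Bonds formed (products):
    C=O: 2 × 822 = 1644
    O-H: 4 × 471 = 1884
    Σ(formed) = 3528 kJ
  ΔH_2 = 2594 − 3528 = −934 kJ
ΔH_1 − ΔH_2 = +902 kJ, so reaction 2 has the more negative ΔH; |ΔH_1 − ΔH_2| = 902 kJ.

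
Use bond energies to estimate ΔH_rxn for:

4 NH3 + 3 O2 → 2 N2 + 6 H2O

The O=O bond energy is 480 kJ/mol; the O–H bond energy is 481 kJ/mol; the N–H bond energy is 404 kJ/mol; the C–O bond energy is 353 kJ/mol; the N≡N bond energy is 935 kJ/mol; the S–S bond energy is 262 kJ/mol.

Bonds broken (reactants):
  N–H: 12 × 404 = 4848
  O=O: 3 × 480 = 1440
  Σ(broken) = 6288 kJ
Bonds formed (products):
  N≡N: 2 × 935 = 1870
  O–H: 12 × 481 = 5772
  Σ(formed) = 7642 kJ
ΔH = Σ(broken) − Σ(formed) = 6288 − 7642 = −1354 kJ

ΔH ≈ −1354 kJ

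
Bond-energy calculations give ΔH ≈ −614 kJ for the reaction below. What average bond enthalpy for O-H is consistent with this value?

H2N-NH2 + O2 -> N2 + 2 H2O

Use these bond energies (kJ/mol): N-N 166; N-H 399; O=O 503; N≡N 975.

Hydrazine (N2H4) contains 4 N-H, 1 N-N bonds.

Let D be the O-H bond energy.
Σ(broken) = 4×399 + 1×166 + 1×503 = 2265
Σ(formed) = 1×975 + 4×D = 975 + 4D
ΔH = Σ(broken) − Σ(formed) = (2265) − (975 + 4D) = +1290 − 4D
Setting this equal to −614 kJ gives 4D = 1904, so D = 476 kJ/mol.

D(O-H) ≈ 476 kJ/mol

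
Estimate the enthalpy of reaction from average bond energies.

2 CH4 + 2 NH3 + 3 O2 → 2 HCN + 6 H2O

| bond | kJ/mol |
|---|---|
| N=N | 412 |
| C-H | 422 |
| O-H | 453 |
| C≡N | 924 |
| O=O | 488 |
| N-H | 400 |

Bonds broken (reactants):
  C-H: 8 × 422 = 3376
  N-H: 6 × 400 = 2400
  O=O: 3 × 488 = 1464
  Σ(broken) = 7240 kJ
Bonds formed (products):
  C≡N: 2 × 924 = 1848
  C-H: 2 × 422 = 844
  O-H: 12 × 453 = 5436
  Σ(formed) = 8128 kJ
ΔH = Σ(broken) − Σ(formed) = 7240 − 8128 = −888 kJ

ΔH ≈ −888 kJ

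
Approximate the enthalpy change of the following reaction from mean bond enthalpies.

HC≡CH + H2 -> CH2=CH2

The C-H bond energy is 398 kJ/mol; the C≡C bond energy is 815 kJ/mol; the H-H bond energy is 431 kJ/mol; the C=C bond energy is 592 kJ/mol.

ΔH ≈ −142 kJ

Bonds broken (reactants):
  C≡C: 1 × 815 = 815
  C-H: 2 × 398 = 796
  H-H: 1 × 431 = 431
  Σ(broken) = 2042 kJ
Bonds formed (products):
  C-H: 4 × 398 = 1592
  C=C: 1 × 592 = 592
  Σ(formed) = 2184 kJ
ΔH = Σ(broken) − Σ(formed) = 2042 − 2184 = −142 kJ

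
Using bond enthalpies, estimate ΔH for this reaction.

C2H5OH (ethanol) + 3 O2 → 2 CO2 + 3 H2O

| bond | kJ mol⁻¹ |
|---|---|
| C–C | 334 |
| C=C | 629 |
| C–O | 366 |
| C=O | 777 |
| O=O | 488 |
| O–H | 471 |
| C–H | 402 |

Bonds broken (reactants):
  C–C: 1 × 334 = 334
  C–H: 5 × 402 = 2010
  C–O: 1 × 366 = 366
  O–H: 1 × 471 = 471
  O=O: 3 × 488 = 1464
  Σ(broken) = 4645 kJ
Bonds formed (products):
  C=O: 4 × 777 = 3108
  O–H: 6 × 471 = 2826
  Σ(formed) = 5934 kJ
ΔH = Σ(broken) − Σ(formed) = 4645 − 5934 = −1289 kJ

ΔH ≈ −1289 kJ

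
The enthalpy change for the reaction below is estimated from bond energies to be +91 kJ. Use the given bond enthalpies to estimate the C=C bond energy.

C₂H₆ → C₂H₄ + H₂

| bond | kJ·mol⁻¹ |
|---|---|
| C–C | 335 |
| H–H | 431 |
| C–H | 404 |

D(C=C) ≈ 621 kJ/mol

Let D be the C=C bond energy.
Σ(broken) = 1×335 + 6×404 = 2759
Σ(formed) = 4×404 + 1×D + 1×431 = 2047 + D
ΔH = Σ(broken) − Σ(formed) = (2759) − (2047 + D) = +712 − D
Setting this equal to +91 kJ gives D = 621 kJ/mol.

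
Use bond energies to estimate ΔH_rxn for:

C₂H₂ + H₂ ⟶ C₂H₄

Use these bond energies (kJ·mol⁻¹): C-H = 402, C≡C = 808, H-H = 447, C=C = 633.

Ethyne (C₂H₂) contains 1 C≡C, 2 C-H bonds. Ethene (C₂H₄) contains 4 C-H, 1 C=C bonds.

ΔH ≈ −182 kJ

Bonds broken (reactants):
  C≡C: 1 × 808 = 808
  C-H: 2 × 402 = 804
  H-H: 1 × 447 = 447
  Σ(broken) = 2059 kJ
Bonds formed (products):
  C-H: 4 × 402 = 1608
  C=C: 1 × 633 = 633
  Σ(formed) = 2241 kJ
ΔH = Σ(broken) − Σ(formed) = 2059 − 2241 = −182 kJ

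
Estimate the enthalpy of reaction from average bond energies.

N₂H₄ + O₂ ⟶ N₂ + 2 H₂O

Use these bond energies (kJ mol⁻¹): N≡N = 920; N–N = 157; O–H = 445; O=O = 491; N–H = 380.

ΔH ≈ −532 kJ

Bonds broken (reactants):
  N–H: 4 × 380 = 1520
  N–N: 1 × 157 = 157
  O=O: 1 × 491 = 491
  Σ(broken) = 2168 kJ
Bonds formed (products):
  N≡N: 1 × 920 = 920
  O–H: 4 × 445 = 1780
  Σ(formed) = 2700 kJ
ΔH = Σ(broken) − Σ(formed) = 2168 − 2700 = −532 kJ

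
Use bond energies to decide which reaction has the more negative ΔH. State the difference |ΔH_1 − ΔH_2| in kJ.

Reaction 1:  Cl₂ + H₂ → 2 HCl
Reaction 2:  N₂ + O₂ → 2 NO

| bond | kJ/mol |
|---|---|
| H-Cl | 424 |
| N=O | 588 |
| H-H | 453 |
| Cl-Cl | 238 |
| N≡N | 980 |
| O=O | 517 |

Reaction 1:
  Bonds broken (reactants):
    Cl-Cl: 1 × 238 = 238
    H-H: 1 × 453 = 453
    Σ(broken) = 691 kJ
  Bonds formed (products):
    H-Cl: 2 × 424 = 848
    Σ(formed) = 848 kJ
  ΔH_1 = 691 − 848 = −157 kJ
Reaction 2:
  Bonds broken (reactants):
    N≡N: 1 × 980 = 980
    O=O: 1 × 517 = 517
    Σ(broken) = 1497 kJ
  Bonds formed (products):
    N=O: 2 × 588 = 1176
    Σ(formed) = 1176 kJ
  ΔH_2 = 1497 − 1176 = +321 kJ
ΔH_1 − ΔH_2 = −478 kJ, so reaction 1 has the more negative ΔH; |ΔH_1 − ΔH_2| = 478 kJ.

Reaction 1, by 478 kJ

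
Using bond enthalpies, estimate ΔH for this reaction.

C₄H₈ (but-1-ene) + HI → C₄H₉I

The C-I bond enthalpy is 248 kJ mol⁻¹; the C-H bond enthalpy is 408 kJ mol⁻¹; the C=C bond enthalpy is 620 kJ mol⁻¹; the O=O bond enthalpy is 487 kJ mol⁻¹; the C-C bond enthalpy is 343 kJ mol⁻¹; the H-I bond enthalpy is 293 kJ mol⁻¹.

Bonds broken (reactants):
  C-C: 2 × 343 = 686
  C-H: 8 × 408 = 3264
  C=C: 1 × 620 = 620
  H-I: 1 × 293 = 293
  Σ(broken) = 4863 kJ
Bonds formed (products):
  C-C: 3 × 343 = 1029
  C-H: 9 × 408 = 3672
  C-I: 1 × 248 = 248
  Σ(formed) = 4949 kJ
ΔH = Σ(broken) − Σ(formed) = 4863 − 4949 = −86 kJ

ΔH ≈ −86 kJ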